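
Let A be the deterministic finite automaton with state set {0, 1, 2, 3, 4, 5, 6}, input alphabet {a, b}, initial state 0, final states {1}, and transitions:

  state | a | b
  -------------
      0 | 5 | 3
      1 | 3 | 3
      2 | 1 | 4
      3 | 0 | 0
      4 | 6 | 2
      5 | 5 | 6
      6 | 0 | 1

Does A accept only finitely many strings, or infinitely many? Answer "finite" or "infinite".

State 0 is reachable from the start and can reach an accepting state, and it lies on the cycle 0 → 3 → 0.
Traversing that cycle any number of times yields accepted strings of unbounded length, so the language is infinite.

infinite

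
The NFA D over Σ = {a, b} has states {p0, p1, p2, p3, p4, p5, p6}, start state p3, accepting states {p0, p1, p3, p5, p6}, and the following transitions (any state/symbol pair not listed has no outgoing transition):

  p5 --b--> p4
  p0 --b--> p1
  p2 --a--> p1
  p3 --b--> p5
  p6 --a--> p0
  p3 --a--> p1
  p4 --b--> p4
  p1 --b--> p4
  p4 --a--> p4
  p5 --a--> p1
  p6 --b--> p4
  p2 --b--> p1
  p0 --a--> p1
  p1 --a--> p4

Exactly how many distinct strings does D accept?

The useful subgraph on states {p1, p3, p5} is acyclic, so L(D) is finite; the longest accepting path visits 3 useful states, giving maximum string length 2.
Counting accepting paths from p3 by length: 1 of length 0, 2 of length 1, 1 of length 2. Total 4.

4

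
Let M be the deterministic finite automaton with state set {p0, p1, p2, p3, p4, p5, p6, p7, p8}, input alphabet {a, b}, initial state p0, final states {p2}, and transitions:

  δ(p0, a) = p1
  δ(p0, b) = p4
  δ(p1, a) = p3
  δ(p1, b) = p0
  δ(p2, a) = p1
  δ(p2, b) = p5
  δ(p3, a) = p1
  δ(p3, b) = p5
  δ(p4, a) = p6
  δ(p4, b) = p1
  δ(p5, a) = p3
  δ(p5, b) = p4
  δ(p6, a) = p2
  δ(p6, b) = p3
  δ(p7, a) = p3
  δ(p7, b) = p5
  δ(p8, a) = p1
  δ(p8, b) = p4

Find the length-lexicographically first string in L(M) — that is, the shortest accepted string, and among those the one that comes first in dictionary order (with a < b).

baa

A breadth-first search from p0 reaches an accepting state first via the path p0 → p4 → p6 → p2 on input baa.
No string of length < 3 is accepted (BFS exhausts all shorter strings without reaching an accepting state), and baa is the lexicographically least accepting string of length 3.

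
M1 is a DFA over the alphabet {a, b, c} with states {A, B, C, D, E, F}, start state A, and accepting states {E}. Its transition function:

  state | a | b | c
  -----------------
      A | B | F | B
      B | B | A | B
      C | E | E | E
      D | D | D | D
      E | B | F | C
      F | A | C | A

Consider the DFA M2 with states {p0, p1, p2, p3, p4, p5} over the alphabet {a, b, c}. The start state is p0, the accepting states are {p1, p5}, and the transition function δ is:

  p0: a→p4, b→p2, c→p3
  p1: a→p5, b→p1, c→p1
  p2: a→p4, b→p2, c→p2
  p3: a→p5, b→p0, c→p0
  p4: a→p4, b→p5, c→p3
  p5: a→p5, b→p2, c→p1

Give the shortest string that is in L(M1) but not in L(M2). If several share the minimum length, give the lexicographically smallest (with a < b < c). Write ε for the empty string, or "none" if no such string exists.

The string bba is accepted by M1 but not by M2.
No shorter string lies in the difference, and bba is the lexicographically first length-3 string in L(M1) \ L(M2).

bba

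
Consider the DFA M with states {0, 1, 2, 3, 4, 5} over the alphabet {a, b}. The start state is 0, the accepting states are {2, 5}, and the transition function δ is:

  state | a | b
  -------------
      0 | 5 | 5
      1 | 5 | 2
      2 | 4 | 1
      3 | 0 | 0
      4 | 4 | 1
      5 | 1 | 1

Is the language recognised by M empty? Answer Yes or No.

The string a is accepted: the run 0 → 5 ends in the accepting state 5.
Since at least one string is accepted, L(M) is not empty.

No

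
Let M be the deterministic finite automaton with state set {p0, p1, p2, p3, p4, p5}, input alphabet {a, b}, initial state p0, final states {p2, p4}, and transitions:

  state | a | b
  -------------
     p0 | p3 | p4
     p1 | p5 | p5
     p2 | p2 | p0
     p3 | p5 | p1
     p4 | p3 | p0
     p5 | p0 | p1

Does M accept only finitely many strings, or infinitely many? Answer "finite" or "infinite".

infinite

State p0 is reachable from the start and can reach an accepting state, and it lies on the cycle p0 → p3 → p1 → p5 → p0.
Traversing that cycle any number of times yields accepted strings of unbounded length, so the language is infinite.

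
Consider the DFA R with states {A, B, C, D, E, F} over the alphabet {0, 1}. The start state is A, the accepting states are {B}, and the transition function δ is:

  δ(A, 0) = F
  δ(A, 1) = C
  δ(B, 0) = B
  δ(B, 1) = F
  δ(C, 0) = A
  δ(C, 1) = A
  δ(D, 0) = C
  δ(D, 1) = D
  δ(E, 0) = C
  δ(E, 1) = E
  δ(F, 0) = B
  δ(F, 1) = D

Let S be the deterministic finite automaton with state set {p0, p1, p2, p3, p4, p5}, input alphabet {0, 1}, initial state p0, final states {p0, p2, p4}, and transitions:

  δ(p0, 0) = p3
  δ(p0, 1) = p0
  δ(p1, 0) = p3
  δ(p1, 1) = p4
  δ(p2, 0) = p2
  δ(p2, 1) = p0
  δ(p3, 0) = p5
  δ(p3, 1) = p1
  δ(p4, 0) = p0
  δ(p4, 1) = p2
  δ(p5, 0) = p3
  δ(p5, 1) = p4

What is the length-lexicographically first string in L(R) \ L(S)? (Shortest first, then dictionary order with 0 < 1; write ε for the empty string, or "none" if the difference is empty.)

The string 00 is accepted by R but not by S.
No shorter string lies in the difference, and 00 is the lexicographically first length-2 string in L(R) \ L(S).

00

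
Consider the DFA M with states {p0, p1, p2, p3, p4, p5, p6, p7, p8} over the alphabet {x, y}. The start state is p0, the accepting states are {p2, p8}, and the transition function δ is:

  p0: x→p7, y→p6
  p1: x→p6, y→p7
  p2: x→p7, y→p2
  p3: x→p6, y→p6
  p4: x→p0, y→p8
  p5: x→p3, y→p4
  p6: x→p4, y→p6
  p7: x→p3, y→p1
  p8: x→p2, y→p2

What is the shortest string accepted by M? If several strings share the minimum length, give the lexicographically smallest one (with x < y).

A breadth-first search from p0 reaches an accepting state first via the path p0 → p6 → p4 → p8 on input yxy.
No string of length < 3 is accepted (BFS exhausts all shorter strings without reaching an accepting state), and yxy is the lexicographically least accepting string of length 3.

yxy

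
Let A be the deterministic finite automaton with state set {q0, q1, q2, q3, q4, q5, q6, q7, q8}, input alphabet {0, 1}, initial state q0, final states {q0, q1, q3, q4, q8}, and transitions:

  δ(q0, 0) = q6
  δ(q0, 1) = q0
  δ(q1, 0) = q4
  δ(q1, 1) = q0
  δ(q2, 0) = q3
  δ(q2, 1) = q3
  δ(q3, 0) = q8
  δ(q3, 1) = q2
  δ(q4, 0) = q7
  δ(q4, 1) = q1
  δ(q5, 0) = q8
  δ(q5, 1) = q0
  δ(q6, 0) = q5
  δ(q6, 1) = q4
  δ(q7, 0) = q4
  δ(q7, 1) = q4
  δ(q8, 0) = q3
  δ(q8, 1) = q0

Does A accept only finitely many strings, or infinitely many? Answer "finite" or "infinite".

infinite

State q0 is reachable from the start and can reach an accepting state, and it lies on the cycle q0 → q0.
Traversing that cycle any number of times yields accepted strings of unbounded length, so the language is infinite.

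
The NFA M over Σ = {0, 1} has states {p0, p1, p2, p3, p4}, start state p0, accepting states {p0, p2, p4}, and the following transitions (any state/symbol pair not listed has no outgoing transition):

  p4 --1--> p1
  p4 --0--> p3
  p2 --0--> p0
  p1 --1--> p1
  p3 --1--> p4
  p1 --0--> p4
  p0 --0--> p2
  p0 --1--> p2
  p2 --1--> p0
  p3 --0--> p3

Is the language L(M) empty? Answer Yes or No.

The empty string ε is accepted: the run p0 ends in the accepting state p0.
Since at least one string is accepted, L(M) is not empty.

No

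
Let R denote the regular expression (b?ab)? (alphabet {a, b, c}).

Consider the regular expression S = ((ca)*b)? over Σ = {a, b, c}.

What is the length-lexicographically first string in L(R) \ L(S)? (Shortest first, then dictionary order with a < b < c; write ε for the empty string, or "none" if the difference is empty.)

ab

The string ab is accepted by R but not by S.
No shorter string lies in the difference, and ab is the lexicographically first length-2 string in L(R) \ L(S).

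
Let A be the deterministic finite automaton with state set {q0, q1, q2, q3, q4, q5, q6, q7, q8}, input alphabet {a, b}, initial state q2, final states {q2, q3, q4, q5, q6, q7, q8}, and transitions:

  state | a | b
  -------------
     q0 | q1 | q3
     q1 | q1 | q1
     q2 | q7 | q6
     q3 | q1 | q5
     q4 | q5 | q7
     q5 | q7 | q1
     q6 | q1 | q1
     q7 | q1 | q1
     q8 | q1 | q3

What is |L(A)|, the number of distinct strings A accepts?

3

The useful subgraph on states {q2, q6, q7} is acyclic, so L(A) is finite; the longest accepting path visits 2 useful states, giving maximum string length 1.
Counting accepting paths from q2 by length: 1 of length 0, 2 of length 1. Total 3.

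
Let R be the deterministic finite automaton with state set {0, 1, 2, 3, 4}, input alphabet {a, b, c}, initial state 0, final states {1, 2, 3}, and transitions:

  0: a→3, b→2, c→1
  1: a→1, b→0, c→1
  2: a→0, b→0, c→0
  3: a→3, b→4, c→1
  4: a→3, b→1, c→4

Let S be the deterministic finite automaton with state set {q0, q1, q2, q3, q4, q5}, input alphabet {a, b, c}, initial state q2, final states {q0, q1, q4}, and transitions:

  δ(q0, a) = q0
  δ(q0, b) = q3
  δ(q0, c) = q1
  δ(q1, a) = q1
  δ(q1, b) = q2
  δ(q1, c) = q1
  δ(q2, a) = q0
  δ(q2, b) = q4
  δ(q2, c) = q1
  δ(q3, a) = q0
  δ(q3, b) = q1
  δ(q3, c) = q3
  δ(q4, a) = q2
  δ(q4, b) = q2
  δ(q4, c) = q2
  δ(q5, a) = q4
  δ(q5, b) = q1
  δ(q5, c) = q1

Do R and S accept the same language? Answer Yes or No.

Exploring the product automaton R × S from the start pair (0, q2), following both machines on each input symbol, reaches 5 state pairs: (0, q2), (3, q0), (2, q4), (1, q1), (4, q3).
R accepts in {1, 2, 3} and S accepts in {q0, q1, q4}. In every reachable pair the two components are either both accepting — (3, q0), (2, q4), (1, q1) — or both non-accepting, so no string is accepted by exactly one of the machines: L(R) \ L(S) and L(S) \ L(R) are both empty.
Hence every string is accepted by R iff it is accepted by S, and the two languages coincide.

Yes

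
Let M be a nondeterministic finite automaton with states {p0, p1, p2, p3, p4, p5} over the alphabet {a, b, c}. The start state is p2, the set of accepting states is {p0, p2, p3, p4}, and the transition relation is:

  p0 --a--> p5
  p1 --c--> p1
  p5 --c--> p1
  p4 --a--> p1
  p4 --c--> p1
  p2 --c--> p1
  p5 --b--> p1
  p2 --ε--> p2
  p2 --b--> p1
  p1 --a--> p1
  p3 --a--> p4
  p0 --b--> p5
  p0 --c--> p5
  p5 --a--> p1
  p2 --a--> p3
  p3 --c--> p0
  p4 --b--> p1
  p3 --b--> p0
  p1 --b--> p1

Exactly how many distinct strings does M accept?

The useful subgraph on states {p0, p2, p3, p4} is acyclic, so L(M) is finite; the longest accepting path visits 3 useful states, giving maximum string length 2.
Counting accepting paths from p2 by length: 1 of length 0, 1 of length 1, 3 of length 2. Total 5.

5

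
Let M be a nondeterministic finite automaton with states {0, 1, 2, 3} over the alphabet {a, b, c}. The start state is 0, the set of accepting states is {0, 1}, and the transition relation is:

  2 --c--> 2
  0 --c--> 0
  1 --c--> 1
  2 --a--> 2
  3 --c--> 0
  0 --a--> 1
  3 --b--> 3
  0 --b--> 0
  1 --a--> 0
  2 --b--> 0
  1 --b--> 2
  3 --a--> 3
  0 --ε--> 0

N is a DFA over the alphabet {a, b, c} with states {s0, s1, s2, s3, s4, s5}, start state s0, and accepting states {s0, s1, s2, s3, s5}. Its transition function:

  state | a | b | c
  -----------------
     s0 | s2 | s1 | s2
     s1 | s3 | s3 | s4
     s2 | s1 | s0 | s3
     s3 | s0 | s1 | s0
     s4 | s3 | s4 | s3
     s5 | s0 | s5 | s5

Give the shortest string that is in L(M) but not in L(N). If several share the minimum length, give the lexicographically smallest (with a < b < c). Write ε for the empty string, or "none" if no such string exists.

bc

The string bc is accepted by M but not by N.
No shorter string lies in the difference, and bc is the lexicographically first length-2 string in L(M) \ L(N).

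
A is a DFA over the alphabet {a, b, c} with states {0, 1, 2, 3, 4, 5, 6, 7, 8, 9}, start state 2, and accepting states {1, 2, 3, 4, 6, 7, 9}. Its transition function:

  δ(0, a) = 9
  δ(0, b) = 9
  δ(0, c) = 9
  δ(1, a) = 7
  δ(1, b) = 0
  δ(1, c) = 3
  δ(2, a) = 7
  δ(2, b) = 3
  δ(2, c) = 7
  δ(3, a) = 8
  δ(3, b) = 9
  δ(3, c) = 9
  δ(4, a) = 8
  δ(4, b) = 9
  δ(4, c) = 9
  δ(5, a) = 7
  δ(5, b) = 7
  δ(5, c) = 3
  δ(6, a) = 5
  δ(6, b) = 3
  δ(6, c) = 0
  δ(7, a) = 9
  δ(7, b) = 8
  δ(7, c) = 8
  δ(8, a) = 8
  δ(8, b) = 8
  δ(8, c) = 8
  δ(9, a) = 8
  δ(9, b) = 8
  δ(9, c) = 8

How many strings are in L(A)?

8

The useful subgraph on states {2, 3, 7, 9} is acyclic, so L(A) is finite; the longest accepting path visits 3 useful states, giving maximum string length 2.
Counting accepting paths from 2 by length: 1 of length 0, 3 of length 1, 4 of length 2. Total 8.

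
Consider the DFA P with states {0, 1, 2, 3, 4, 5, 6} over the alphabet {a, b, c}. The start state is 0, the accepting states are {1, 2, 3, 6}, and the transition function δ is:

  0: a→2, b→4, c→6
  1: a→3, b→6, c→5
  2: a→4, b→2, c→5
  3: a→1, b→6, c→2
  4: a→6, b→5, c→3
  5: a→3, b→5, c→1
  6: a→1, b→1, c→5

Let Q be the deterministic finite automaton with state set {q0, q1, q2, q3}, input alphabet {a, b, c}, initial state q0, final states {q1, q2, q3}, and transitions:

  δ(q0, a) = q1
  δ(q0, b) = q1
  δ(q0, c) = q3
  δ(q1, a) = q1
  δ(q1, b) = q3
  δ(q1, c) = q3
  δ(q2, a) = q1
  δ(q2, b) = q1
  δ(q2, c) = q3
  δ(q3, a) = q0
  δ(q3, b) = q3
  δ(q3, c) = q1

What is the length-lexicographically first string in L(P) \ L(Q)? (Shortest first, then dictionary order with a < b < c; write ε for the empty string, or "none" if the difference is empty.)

The string ca is accepted by P but not by Q.
No shorter string lies in the difference, and ca is the lexicographically first length-2 string in L(P) \ L(Q).

ca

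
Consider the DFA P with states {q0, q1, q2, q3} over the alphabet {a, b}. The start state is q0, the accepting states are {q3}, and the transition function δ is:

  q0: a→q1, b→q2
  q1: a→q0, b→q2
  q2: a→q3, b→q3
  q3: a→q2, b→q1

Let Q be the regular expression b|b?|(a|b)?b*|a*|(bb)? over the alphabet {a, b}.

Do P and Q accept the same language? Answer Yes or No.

The string ba is accepted by P but rejected by Q.
So L(P) ≠ L(Q).

No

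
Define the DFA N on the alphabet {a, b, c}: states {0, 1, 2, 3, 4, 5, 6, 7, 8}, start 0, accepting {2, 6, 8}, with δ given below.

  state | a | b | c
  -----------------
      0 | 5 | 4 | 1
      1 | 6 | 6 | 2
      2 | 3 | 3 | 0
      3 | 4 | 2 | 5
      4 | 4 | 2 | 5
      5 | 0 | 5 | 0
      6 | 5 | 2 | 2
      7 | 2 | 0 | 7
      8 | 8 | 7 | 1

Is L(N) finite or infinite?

infinite

State 0 is reachable from the start and can reach an accepting state, and it lies on the cycle 0 → 1 → 2 → 0.
Traversing that cycle any number of times yields accepted strings of unbounded length, so the language is infinite.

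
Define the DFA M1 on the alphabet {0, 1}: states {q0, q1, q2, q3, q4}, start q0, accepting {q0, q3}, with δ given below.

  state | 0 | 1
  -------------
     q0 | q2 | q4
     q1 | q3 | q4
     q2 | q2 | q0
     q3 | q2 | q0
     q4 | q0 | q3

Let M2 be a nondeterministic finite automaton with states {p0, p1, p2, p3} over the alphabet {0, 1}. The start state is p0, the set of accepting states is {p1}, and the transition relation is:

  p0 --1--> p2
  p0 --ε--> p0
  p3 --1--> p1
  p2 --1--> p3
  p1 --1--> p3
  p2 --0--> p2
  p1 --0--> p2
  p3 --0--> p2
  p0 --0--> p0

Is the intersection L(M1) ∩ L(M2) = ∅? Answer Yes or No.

No

The string 111 is accepted by both M1 and M2.
Hence L(M1) ∩ L(M2) ≠ ∅.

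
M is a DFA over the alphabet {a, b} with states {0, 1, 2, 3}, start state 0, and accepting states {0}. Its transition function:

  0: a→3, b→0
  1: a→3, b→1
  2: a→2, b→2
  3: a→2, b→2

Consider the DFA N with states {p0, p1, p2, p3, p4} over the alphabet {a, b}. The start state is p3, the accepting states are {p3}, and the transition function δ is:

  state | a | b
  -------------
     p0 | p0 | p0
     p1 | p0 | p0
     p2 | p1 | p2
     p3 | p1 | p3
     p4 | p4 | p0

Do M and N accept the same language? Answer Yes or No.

Yes

Exploring the product automaton M × N from the start pair (0, p3), following both machines on each input symbol, reaches 3 state pairs: (0, p3), (3, p1), (2, p0).
M accepts in {0} and N accepts in {p3}. In every reachable pair the two components are either both accepting — (0, p3) — or both non-accepting, so no string is accepted by exactly one of the machines: L(M) \ L(N) and L(N) \ L(M) are both empty.
Hence every string is accepted by M iff it is accepted by N, and the two languages coincide.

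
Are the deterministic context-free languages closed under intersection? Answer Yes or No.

No

DCFLs are closed under complement (normalise the DPDA to read all of its input, then flip the verdict). If they were also closed under intersection, De Morgan would make them closed under union; but {aⁿbⁿ : n≥0} and {aⁿb²ⁿ : n≥0} are DCFLs (push the a's; pop one per b, respectively one per two b's) whose union no deterministic PDA accepts: a DPDA for it would have a single run on aⁿb²ⁿ, accepting after the prefix aⁿbⁿ and accepting again after n more b's; an ordinary PDA that simulates it on a's and b's and, at any moment when it is accepting, may switch to reading only a fresh letter c while feeding each c to the simulation as a b, would accept aⁱbʲcᵏ (k≥1) exactly when both aⁱbʲ and aⁱbʲ⁺ᵏ are in the language, i.e. its language intersected with the regular set a*b*c⁺ would be exactly {aⁿbⁿcⁿ : n≥1} — impossible, since context-free languages are closed under intersection with regular sets and {aⁿbⁿcⁿ} is not context-free.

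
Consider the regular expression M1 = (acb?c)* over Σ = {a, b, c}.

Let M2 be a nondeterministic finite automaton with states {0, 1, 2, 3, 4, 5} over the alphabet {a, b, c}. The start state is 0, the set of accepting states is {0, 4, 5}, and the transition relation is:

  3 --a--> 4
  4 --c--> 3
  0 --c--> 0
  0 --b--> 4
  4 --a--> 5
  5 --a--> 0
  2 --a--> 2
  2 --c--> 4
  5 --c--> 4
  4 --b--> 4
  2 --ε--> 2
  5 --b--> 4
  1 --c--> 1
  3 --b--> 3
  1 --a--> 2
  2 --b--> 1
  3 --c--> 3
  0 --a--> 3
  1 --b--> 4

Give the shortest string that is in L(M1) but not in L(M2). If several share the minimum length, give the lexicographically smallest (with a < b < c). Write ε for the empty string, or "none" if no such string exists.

The string acc is accepted by M1 but not by M2.
No shorter string lies in the difference, and acc is the lexicographically first length-3 string in L(M1) \ L(M2).

acc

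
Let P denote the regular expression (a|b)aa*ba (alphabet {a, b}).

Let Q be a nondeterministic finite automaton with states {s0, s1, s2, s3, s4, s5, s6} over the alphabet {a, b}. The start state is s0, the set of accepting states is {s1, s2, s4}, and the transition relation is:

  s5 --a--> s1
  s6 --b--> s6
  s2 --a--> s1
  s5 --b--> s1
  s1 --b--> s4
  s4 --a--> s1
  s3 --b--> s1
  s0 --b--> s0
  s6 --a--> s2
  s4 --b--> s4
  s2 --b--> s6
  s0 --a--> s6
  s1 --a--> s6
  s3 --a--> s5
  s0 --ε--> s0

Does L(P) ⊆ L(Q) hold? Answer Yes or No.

Yes

Converting the expression P to a DFA (subset construction, then merging equivalent states) gives the minimal DFA with states {p0, p1, p2, p3, p4, p5}, start state p0, accepting states {p5} and transitions p0: a→p1, b→p1; p1: a→p2, b→p3; p2: a→p2, b→p4; p3: a→p3, b→p3; p4: a→p5, b→p3; p5: a→p3, b→p3.
Exploring the product automaton P × Q from the start pair (p0, s0), following both machines on each input symbol, reaches 15 state pairs: (p0, s0), (p1, s6), (p1, s0), (p2, s2), (p3, s6), (p2, s6), (p3, s0), (p2, s1), (p4, s6), (p3, s2), (p4, s4), (p5, s2), (p3, s1), (p5, s1), (p3, s4).
P accepts in {p5} and Q accepts in {s1, s2, s4}. The reachable pairs whose P-component is accepting are (p5, s2), (p5, s1); in each of them the Q-component is accepting too, so the product for L(P) \ L(Q) (P-component accepting, Q-component rejecting) has no reachable accepting pair and the difference is empty.
Hence every string in L(P) is also in L(Q).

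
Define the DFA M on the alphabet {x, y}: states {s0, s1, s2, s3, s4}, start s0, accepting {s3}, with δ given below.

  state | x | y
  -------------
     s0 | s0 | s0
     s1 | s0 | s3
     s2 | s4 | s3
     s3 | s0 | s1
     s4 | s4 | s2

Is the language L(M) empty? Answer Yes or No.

The states reachable from the start state are {s0}.
None of the accepting states {s3} is reachable, so no string is accepted and L(M) = ∅.

Yes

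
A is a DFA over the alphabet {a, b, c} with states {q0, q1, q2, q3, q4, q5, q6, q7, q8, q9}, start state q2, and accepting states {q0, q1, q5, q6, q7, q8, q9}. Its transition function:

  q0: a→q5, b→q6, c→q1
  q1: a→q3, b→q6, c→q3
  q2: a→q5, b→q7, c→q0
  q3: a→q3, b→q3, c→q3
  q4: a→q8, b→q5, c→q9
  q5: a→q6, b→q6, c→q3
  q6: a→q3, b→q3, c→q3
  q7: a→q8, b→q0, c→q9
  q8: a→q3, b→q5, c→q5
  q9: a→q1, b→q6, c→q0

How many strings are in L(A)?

36

The useful subgraph on states {q0, q1, q2, q5, q6, q7, q8, q9} is acyclic, so L(A) is finite; the longest accepting path visits 6 useful states, giving maximum string length 5.
Counting accepting paths from q2 by length: 3 of length 1, 8 of length 2, 11 of length 3, 11 of length 4, 3 of length 5. Total 36.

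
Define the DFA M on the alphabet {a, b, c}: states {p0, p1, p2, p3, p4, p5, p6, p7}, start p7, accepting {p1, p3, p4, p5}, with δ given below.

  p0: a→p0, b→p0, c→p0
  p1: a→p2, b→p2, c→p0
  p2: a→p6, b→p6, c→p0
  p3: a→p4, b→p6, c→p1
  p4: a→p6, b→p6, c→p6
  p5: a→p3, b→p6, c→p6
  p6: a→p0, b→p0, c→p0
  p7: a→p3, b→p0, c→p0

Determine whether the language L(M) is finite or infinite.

finite

The useful states (reachable from p7 and able to reach an accepting state) are {p1, p3, p4, p7}.
Restricted to these states the transition graph has no cycle, so every accepting path has bounded length and L is finite.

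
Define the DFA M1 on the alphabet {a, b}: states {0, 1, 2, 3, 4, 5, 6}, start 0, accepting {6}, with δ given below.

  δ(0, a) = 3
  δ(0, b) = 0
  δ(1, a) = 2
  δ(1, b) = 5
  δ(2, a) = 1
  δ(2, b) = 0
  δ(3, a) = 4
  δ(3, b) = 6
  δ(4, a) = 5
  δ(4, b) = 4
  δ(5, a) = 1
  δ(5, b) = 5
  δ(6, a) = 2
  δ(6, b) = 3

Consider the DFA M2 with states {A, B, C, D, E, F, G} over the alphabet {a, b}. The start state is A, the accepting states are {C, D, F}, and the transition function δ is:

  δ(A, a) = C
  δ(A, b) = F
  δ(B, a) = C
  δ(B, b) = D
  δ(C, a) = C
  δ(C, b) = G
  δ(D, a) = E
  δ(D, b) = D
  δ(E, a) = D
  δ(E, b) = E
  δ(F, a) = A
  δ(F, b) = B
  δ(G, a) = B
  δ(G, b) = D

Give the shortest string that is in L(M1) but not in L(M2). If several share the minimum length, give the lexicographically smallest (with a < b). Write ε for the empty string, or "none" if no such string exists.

The string ab is accepted by M1 but not by M2.
No shorter string lies in the difference, and ab is the lexicographically first length-2 string in L(M1) \ L(M2).

ab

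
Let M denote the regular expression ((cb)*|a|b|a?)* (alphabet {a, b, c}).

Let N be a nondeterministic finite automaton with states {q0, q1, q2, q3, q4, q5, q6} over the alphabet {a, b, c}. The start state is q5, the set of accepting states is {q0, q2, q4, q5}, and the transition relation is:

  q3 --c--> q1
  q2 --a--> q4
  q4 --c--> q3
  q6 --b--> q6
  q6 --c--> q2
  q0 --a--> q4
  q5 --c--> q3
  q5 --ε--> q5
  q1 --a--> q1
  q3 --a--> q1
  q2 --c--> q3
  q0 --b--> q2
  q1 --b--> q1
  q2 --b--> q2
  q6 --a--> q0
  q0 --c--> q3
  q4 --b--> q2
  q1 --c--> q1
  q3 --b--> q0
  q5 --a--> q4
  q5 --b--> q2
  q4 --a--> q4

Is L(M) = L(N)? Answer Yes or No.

Converting the expression M to a DFA (subset construction, then merging equivalent states) gives the minimal DFA with states {m0, m1, m2}, start state m0, accepting states {m0} and transitions m0: a→m0, b→m0, c→m1; m1: a→m2, b→m0, c→m2; m2: a→m2, b→m2, c→m2.
Exploring the product automaton M × N from the start pair (m0, q5), following both machines on each input symbol, reaches 6 state pairs: (m0, q5), (m0, q4), (m0, q2), (m1, q3), (m2, q1), (m0, q0).
M accepts in {m0} and N accepts in {q0, q2, q4, q5}. In every reachable pair the two components are either both accepting — (m0, q5), (m0, q4), (m0, q2), (m0, q0) — or both non-accepting, so no string is accepted by exactly one of the machines: L(M) \ L(N) and L(N) \ L(M) are both empty.
Hence every string is accepted by M iff it is accepted by N, and the two languages coincide.

Yes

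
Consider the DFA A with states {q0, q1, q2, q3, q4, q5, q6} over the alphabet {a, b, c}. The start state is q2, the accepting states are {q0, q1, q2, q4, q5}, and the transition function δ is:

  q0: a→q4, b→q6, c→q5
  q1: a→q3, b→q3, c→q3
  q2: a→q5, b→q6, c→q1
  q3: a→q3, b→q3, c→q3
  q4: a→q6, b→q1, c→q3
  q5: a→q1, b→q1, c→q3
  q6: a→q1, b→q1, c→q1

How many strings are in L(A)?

8

The useful subgraph on states {q1, q2, q5, q6} is acyclic, so L(A) is finite; the longest accepting path visits 3 useful states, giving maximum string length 2.
Counting accepting paths from q2 by length: 1 of length 0, 2 of length 1, 5 of length 2. Total 8.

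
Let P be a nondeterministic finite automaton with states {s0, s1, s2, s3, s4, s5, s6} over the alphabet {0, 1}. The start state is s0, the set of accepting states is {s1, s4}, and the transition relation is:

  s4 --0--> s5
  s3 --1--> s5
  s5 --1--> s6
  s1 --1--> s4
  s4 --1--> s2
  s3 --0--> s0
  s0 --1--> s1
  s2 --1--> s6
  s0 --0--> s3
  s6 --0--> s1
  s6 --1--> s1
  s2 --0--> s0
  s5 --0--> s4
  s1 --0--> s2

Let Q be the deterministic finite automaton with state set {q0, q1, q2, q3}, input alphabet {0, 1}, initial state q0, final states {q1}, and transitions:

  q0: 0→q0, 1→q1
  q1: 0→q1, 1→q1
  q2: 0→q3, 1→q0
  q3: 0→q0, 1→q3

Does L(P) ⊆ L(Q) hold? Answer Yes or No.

Yes

Exploring the product automaton P × Q from the start pair (s0, q0), following both machines on each input symbol, reaches 9 state pairs: (s0, q0), (s3, q0), (s1, q1), (s5, q1), (s2, q1), (s4, q1), (s6, q1), (s0, q1), (s3, q1).
P accepts in {s1, s4} and Q accepts in {q1}. The reachable pairs whose P-component is accepting are (s1, q1), (s4, q1); in each of them the Q-component is accepting too, so the product for L(P) \ L(Q) (P-component accepting, Q-component rejecting) has no reachable accepting pair and the difference is empty.
Hence every string in L(P) is also in L(Q).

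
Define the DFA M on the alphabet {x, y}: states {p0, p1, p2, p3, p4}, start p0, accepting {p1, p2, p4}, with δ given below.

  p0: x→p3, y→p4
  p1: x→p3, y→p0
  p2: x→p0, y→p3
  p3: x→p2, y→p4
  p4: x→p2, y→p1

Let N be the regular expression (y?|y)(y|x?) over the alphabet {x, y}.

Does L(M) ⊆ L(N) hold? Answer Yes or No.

No

The string xx is in L(M) but not in L(N).
So L(M) ⊄ L(N).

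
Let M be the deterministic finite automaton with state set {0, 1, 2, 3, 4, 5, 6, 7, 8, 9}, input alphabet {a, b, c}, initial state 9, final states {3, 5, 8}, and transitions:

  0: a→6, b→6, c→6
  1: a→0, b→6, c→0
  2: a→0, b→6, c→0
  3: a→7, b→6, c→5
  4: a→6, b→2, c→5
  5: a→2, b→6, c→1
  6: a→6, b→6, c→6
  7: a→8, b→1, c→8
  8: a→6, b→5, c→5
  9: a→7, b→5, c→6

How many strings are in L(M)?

The useful subgraph on states {5, 7, 8, 9} is acyclic, so L(M) is finite; the longest accepting path visits 4 useful states, giving maximum string length 3.
Counting accepting paths from 9 by length: 1 of length 1, 2 of length 2, 4 of length 3. Total 7.

7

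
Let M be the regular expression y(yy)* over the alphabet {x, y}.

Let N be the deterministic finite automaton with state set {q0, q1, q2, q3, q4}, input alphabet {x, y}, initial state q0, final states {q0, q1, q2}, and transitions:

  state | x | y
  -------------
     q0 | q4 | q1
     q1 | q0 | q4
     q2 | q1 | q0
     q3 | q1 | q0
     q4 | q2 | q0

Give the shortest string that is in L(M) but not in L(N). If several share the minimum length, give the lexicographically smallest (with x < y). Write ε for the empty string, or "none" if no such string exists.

yyyyy

The string yyyyy is accepted by M but not by N.
No shorter string lies in the difference, and yyyyy is the lexicographically first length-5 string in L(M) \ L(N).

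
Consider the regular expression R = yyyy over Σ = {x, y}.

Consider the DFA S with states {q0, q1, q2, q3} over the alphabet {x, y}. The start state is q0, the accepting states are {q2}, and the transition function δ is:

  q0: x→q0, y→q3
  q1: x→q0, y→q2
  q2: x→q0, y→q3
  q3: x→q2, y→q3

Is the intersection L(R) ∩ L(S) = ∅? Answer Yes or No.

Converting the expression R to a DFA (subset construction, then merging equivalent states) gives the minimal DFA with states {r0, r1, r2, r3, r4, r5}, start state r0, accepting states {r5} and transitions r0: x→r1, y→r2; r1: x→r1, y→r1; r2: x→r1, y→r3; r3: x→r1, y→r4; r4: x→r1, y→r5; r5: x→r1, y→r1.
Exploring the product automaton R × S from the start pair (r0, q0), following both machines on each input symbol, reaches 8 state pairs: (r0, q0), (r1, q0), (r2, q3), (r1, q3), (r1, q2), (r3, q3), (r4, q3), (r5, q3).
R accepts in {r5} and S accepts in {q2}; no reachable pair has both components accepting, so no string drives both machines to acceptance simultaneously and L(R) ∩ L(S) = ∅.
So no string is accepted by both, and the intersection is empty.

Yes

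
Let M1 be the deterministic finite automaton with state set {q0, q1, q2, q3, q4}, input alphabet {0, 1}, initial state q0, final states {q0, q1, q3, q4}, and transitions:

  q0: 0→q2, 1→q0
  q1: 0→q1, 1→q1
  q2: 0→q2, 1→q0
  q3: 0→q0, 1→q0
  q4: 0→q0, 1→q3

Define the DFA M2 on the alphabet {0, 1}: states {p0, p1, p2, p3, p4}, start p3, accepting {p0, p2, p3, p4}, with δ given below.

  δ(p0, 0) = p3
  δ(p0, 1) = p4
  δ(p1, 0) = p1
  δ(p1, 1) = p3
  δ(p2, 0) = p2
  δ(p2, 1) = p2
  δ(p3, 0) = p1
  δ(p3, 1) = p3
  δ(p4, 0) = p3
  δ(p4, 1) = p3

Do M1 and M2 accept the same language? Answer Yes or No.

Yes

Exploring the product automaton M1 × M2 from the start pair (q0, p3), following both machines on each input symbol, reaches 2 state pairs: (q0, p3), (q2, p1).
M1 accepts in {q0, q1, q3, q4} and M2 accepts in {p0, p2, p3, p4}. In every reachable pair the two components are either both accepting — (q0, p3) — or both non-accepting, so no string is accepted by exactly one of the machines: L(M1) \ L(M2) and L(M2) \ L(M1) are both empty.
Hence every string is accepted by M1 iff it is accepted by M2, and the two languages coincide.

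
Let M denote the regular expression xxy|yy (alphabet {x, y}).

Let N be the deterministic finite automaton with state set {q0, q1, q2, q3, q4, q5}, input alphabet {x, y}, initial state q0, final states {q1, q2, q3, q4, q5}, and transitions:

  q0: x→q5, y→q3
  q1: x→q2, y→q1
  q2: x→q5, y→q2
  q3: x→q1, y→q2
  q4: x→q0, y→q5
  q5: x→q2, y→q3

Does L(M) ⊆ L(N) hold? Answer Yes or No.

Yes

Converting the expression M to a DFA (subset construction, then merging equivalent states) gives the minimal DFA with states {m0, m1, m2, m3, m4}, start state m0, accepting states {m4} and transitions m0: x→m1, y→m2; m1: x→m2, y→m3; m2: x→m3, y→m4; m3: x→m3, y→m3; m4: x→m3, y→m3.
Exploring the product automaton M × N from the start pair (m0, q0), following both machines on each input symbol, reaches 9 state pairs: (m0, q0), (m1, q5), (m2, q3), (m2, q2), (m3, q3), (m3, q1), (m4, q2), (m3, q5), (m3, q2).
M accepts in {m4} and N accepts in {q1, q2, q3, q4, q5}. The reachable pairs whose M-component is accepting are (m4, q2); in each of them the N-component is accepting too, so the product for L(M) \ L(N) (M-component accepting, N-component rejecting) has no reachable accepting pair and the difference is empty.
Hence every string in L(M) is also in L(N).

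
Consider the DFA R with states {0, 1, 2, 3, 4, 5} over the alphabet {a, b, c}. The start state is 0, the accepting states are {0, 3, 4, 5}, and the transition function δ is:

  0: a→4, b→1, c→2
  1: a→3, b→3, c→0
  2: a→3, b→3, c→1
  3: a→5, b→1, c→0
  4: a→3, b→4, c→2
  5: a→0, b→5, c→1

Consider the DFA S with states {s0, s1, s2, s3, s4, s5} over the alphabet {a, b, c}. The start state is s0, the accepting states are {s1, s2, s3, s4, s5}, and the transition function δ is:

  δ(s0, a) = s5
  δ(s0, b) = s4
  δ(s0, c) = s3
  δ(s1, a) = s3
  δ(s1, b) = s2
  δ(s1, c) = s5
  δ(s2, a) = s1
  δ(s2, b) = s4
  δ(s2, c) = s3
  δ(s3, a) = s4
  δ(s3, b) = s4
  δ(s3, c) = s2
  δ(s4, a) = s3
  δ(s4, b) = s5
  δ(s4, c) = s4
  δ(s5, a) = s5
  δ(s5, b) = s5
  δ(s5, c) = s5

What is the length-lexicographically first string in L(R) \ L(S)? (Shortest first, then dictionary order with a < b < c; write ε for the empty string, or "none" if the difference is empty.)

The empty string ε is accepted by R but not by S.
Since ε is the unique shortest string, it is the required witness.

ε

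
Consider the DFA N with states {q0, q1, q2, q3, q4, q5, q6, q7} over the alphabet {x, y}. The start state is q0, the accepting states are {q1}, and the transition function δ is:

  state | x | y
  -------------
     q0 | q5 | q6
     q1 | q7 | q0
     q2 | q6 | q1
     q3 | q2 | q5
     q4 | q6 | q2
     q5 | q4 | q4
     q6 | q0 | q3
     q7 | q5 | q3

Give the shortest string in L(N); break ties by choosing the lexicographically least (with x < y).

A breadth-first search from q0 reaches an accepting state first via the path q0 → q5 → q4 → q2 → q1 on input xxyy.
No string of length < 4 is accepted (BFS exhausts all shorter strings without reaching an accepting state), and xxyy is the lexicographically least accepting string of length 4.

xxyy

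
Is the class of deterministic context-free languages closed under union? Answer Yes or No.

{aⁿbⁿ : n≥0} and {aⁿb²ⁿ : n≥0} are each accepted by a deterministic PDA (push the a's; pop one per b, respectively one per two b's), but their union U is not. Suppose a DPDA M accepted U. Being deterministic, M has a single run on aⁿb²ⁿ, and since aⁿbⁿ ∈ U that run passes through an accepting configuration right after consuming the prefix aⁿbⁿ and then goes on to accept again after n more b's. Build an ordinary (nondeterministic) PDA M′ that simulates M on a's and b's and, at any moment when M is in an accepting state, may switch to a second mode in which it reads only c's, feeding each c to M as a b; M′ accepts when M does. Then M′ accepts aⁱbʲcᵏ (k≥1) exactly when both aⁱbʲ ∈ U and aⁱbʲ⁺ᵏ ∈ U, and checking the four cases (i=j or j=2i, combined with j+k=i or j+k=2i) leaves only i=j=k: so L(M′) ∩ a*b*c⁺ = {aⁿbⁿcⁿ : n≥1} would be context-free, which it is not (pumping lemma) — contradiction. (The union is an unambiguous CFL; it is determinism, not unambiguity, that fails.)

No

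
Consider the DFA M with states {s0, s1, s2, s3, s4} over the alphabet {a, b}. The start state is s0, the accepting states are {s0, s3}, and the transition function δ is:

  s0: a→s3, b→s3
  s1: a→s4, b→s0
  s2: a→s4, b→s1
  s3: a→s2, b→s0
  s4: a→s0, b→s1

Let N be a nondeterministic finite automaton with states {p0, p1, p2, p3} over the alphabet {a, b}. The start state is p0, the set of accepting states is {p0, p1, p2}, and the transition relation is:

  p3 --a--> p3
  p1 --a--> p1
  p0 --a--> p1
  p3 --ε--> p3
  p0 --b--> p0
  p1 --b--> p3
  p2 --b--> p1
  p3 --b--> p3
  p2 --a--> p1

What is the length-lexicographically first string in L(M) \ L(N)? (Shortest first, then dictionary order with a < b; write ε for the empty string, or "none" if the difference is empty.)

The string ab is accepted by M but not by N.
No shorter string lies in the difference, and ab is the lexicographically first length-2 string in L(M) \ L(N).

ab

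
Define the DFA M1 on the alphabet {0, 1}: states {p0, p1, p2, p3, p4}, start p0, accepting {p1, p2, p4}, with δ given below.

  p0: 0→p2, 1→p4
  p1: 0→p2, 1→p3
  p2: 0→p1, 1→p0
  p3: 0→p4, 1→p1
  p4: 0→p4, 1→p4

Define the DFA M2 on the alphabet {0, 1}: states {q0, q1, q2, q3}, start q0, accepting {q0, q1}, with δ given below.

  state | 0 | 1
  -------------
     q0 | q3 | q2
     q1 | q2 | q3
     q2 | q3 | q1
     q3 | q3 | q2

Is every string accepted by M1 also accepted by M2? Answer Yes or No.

No

The string 0 is in L(M1) but not in L(M2).
So L(M1) ⊄ L(M2).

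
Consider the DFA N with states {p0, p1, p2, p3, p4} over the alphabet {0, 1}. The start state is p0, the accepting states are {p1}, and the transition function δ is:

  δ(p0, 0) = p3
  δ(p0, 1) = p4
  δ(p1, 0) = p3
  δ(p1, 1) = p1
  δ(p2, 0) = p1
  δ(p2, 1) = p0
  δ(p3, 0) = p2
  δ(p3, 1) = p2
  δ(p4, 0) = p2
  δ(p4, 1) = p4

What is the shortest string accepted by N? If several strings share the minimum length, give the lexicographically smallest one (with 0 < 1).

A breadth-first search from p0 reaches an accepting state first via the path p0 → p3 → p2 → p1 on input 000.
No string of length < 3 is accepted (BFS exhausts all shorter strings without reaching an accepting state), and 000 is the lexicographically least accepting string of length 3.

000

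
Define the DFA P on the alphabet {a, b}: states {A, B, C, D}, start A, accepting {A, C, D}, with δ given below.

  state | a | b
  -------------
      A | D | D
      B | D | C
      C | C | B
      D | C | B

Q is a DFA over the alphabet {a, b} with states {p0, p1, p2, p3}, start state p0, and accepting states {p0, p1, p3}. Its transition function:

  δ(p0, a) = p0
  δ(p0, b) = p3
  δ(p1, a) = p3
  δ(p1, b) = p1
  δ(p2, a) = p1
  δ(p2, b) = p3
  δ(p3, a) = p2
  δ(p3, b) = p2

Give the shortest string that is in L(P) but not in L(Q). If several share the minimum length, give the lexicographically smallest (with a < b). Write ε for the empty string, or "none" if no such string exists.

The string ba is accepted by P but not by Q.
No shorter string lies in the difference, and ba is the lexicographically first length-2 string in L(P) \ L(Q).

ba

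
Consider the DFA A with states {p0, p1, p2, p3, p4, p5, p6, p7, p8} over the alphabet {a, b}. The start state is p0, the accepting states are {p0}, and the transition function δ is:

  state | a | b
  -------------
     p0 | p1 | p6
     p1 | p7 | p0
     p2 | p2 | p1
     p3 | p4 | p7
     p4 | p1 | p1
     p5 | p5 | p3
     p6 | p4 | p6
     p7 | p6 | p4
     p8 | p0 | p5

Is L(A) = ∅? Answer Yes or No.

No

The empty string ε is accepted: the run p0 ends in the accepting state p0.
Since at least one string is accepted, L(A) is not empty.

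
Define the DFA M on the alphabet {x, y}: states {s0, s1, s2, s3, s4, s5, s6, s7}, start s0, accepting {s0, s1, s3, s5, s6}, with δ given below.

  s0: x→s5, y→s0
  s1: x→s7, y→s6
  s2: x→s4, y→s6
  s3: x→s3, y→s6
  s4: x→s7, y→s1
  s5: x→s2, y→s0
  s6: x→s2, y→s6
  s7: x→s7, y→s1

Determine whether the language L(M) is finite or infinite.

infinite

State s0 is reachable from the start and can reach an accepting state, and it lies on the cycle s0 → s0.
Traversing that cycle any number of times yields accepted strings of unbounded length, so the language is infinite.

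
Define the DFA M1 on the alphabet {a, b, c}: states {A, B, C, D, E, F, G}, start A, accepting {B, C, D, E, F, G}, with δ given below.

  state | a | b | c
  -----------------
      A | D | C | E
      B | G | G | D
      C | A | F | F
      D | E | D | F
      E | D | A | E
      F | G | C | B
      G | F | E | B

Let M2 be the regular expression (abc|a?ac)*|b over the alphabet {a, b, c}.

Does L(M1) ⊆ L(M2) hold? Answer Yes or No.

The string a is in L(M1) but not in L(M2).
So L(M1) ⊄ L(M2).

No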